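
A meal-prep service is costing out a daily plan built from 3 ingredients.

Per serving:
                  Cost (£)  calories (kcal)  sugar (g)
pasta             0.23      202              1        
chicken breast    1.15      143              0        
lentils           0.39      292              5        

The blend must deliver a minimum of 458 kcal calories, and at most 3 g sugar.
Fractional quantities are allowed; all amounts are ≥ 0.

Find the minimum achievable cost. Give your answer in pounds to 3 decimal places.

This is a linear program. Let x1 = servings of pasta, x2 = servings of chicken breast, x3 = servings of lentils.
Minimise 0.23x1 + 1.15x2 + 0.39x3 s.t.:
  202x1 + 143x2 + 292x3 ≥ 458   (calories)
  1x1 + 5x3 ≤ 3   (sugar)
  x1, x2, x3 ≥ 0.
The optimal basis is {pasta}; chicken breast, lentils drop out. Binding constraint: calories.
That vertex is x1 = 2.267.
Hence cost = 0.23·2.267 = £0.52141.

£0.521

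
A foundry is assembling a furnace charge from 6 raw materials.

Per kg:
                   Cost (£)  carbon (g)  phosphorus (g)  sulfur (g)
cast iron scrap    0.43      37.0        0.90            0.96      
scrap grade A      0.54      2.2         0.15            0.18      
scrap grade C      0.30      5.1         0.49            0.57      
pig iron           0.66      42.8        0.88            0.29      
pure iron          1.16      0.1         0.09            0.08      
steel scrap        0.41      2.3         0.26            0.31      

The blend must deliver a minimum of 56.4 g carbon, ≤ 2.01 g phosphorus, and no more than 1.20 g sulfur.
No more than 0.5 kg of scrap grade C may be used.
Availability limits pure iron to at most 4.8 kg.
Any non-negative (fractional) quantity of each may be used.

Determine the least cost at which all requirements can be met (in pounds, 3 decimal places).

£0.708

Treat it as an LP. Let x1 = kg of cast iron scrap, x2 = kg of scrap grade A, x3 = kg of scrap grade C, x4 = kg of pig iron, x5 = kg of pure iron, x6 = kg of steel scrap.
Minimise 0.43x1 + 0.54x2 + 0.3x3 + 0.66x4 + 1.16x5 + 0.41x6 with:
  37x1 + 2.2x2 + 5.1x3 + 42.8x4 + 0.1x5 + 2.3x6 ≥ 56.4   (carbon)
  0.9x1 + 0.15x2 + 0.49x3 + 0.88x4 + 0.09x5 + 0.26x6 ≤ 2.01   (phosphorus)
  0.96x1 + 0.18x2 + 0.57x3 + 0.29x4 + 0.08x5 + 0.31x6 ≤ 1.2   (sulfur)
  x3 ≤ 0.5
  x5 ≤ 4.8
  x1, x2, x3, x4, x5, x6 ≥ 0.
The optimal basis is {cast iron scrap, pig iron}; scrap grade A, scrap grade C, pure iron, steel scrap drop out. There the carbon and sulfur constraints are tight.
That vertex is x1 = 1.153, x4 = 0.321.
Total cost: 0.43·1.153 + 0.66·0.321 = 0.70765.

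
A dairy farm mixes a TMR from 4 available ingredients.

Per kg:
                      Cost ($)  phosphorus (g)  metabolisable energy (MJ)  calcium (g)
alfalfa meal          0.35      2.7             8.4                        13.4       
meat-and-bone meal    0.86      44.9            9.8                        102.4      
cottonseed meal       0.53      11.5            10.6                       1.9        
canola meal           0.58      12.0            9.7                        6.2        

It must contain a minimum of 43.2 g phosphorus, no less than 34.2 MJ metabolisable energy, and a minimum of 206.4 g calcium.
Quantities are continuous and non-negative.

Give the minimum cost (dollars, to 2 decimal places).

$2.22

Let x1 = kg of alfalfa meal, x2 = kg of meat-and-bone meal, x3 = kg of cottonseed meal, x4 = kg of canola meal.
min 0.35x1 + 0.86x2 + 0.53x3 + 0.58x4 with:
  2.7x1 + 44.9x2 + 11.5x3 + 12x4 ≥ 43.2   (phosphorus)
  8.4x1 + 9.8x2 + 10.6x3 + 9.7x4 ≥ 34.2   (metabolisable energy)
  13.4x1 + 102.4x2 + 1.9x3 + 6.2x4 ≥ 206.4   (calcium)
  x1, x2, x3, x4 ≥ 0.
The cheapest feasible vertex uses only alfalfa meal, meat-and-bone meal; cottonseed meal, canola meal are not used. The metabolisable energy and calcium requirements are met with equality.
That vertex is x1 = 2.03, x2 = 1.75.
Total cost: 0.35·2.03 + 0.86·1.75 = 2.2155.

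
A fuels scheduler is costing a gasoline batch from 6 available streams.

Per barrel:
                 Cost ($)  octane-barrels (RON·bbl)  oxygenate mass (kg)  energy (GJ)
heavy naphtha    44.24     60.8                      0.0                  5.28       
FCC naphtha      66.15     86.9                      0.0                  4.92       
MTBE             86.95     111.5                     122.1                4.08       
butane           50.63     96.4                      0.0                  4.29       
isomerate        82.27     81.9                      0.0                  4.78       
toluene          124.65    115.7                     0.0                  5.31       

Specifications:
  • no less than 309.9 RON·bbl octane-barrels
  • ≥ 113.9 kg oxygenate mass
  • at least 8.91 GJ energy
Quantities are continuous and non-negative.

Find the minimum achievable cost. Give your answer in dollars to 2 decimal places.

Set it up as a linear program. Let x1 = barrels of heavy naphtha, x2 = barrels of FCC naphtha, x3 = barrels of MTBE, x4 = barrels of butane, x5 = barrels of isomerate, x6 = barrels of toluene.
Minimise 44.24x1 + 66.15x2 + 86.95x3 + 50.63x4 + 82.27x5 + 124.65x6 s.t.:
  60.8x1 + 86.9x2 + 111.5x3 + 96.4x4 + 81.9x5 + 115.7x6 ≥ 309.9   (octane-barrels)
  122.1x3 ≥ 113.9   (oxygenate mass)
  5.28x1 + 4.92x2 + 4.08x3 + 4.29x4 + 4.78x5 + 5.31x6 ≥ 8.91   (energy)
  x1, x2, x3, x4, x5, x6 ≥ 0.
The minimum-cost mix takes nothing from heavy naphtha, FCC naphtha, isomerate, toluene — only MTBE, butane. Binding constraints: octane-barrels and oxygenate mass.
So MTBE = 0.932842 barrels, butane = 2.13577 barrels.
Hence cost = 86.95·0.932842 + 50.63·2.13577 = $189.2446.

$189.24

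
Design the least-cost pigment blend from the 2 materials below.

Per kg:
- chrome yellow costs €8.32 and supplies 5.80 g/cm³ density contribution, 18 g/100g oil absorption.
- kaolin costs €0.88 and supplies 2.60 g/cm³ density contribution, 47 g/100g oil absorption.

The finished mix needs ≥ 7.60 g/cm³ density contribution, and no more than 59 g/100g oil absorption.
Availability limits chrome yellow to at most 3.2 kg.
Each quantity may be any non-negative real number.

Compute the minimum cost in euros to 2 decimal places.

Set it up as a linear program. Let x1 = kg of chrome yellow, x2 = kg of kaolin.
Minimise 8.32x1 + 0.88x2 subject to:
  5.8x1 + 2.6x2 ≥ 7.6   (density contribution)
  18x1 + 47x2 ≤ 59   (oil absorption)
  x1 ≤ 3.2
  x1, x2 ≥ 0.
Both inputs are positive at the optimum. There the density contribution and oil absorption constraints are tight.
Solving gives x1 = 0.9026, x2 = 0.9097.
Hence cost = 8.32·0.9026 + 0.88·0.9097 = €8.3102.

€8.31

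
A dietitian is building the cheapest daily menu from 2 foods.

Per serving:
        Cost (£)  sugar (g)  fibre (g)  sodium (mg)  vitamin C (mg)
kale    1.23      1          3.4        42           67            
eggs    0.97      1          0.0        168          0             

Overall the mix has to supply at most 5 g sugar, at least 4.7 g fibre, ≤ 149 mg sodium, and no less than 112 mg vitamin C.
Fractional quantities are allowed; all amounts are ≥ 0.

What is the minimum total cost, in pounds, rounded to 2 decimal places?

£2.06

Let x1 = servings of kale, x2 = servings of eggs.
min 1.23x1 + 0.97x2 s.t.:
  1x1 + 1x2 ≤ 5   (sugar)
  3.4x1 ≥ 4.7   (fibre)
  42x1 + 168x2 ≤ 149   (sodium)
  67x1 ≥ 112   (vitamin C)
  x1, x2 ≥ 0.
The cheapest feasible vertex uses only kale; eggs is not used. Binding constraint: vitamin C.
That vertex is x1 = 1.672.
Hence cost = 1.23·1.672 = £2.0566.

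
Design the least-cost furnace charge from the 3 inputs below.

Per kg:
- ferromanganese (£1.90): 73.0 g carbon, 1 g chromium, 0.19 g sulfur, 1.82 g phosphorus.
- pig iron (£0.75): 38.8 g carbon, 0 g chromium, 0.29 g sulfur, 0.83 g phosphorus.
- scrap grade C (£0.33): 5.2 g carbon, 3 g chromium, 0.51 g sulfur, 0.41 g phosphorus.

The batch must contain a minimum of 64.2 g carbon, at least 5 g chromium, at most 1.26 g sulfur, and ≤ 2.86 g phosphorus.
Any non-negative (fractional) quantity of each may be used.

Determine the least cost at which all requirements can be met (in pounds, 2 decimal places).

£1.63

Set it up as a linear program. Let x1 = kg of ferromanganese, x2 = kg of pig iron, x3 = kg of scrap grade C.
Minimize 1.9x1 + 0.75x2 + 0.33x3 s.t.:
  73x1 + 38.8x2 + 5.2x3 ≥ 64.2   (carbon)
  1x1 + 3x3 ≥ 5   (chromium)
  0.19x1 + 0.29x2 + 0.51x3 ≤ 1.26   (sulfur)
  1.82x1 + 0.83x2 + 0.41x3 ≤ 2.86   (phosphorus)
  x1, x2, x3 ≥ 0.
The optimal mix uses every input. The carbon, chromium, sulfur requirements are met with equality.
Optimal quantities: ferromanganese = 0.009887 kg, pig iron = 1.413 kg, scrap grade C = 1.663 kg.
Total cost: 1.9·0.009887 + 0.75·1.413 + 0.33·1.663 = 1.6273.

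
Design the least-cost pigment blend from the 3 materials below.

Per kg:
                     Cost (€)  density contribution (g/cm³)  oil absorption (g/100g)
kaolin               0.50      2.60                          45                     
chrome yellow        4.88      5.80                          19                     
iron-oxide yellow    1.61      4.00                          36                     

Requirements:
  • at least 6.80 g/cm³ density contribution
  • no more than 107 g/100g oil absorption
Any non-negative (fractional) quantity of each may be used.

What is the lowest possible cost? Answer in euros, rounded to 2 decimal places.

Set it up as a linear program. Let x1 = kg of kaolin, x2 = kg of chrome yellow, x3 = kg of iron-oxide yellow.
Minimise 0.5x1 + 4.88x2 + 1.61x3 s.t.:
  2.6x1 + 5.8x2 + 4x3 ≥ 6.8   (density contribution)
  45x1 + 19x2 + 36x3 ≤ 107   (oil absorption)
  x1, x2, x3 ≥ 0.
The minimum-cost mix takes nothing from chrome yellow — only kaolin, iron-oxide yellow. Binding constraints: density contribution and oil absorption.
That vertex is x1 = 2.12, x3 = 0.3218.
Objective = 0.5·2.12 + 1.61·0.3218 = 1.5781.

€1.58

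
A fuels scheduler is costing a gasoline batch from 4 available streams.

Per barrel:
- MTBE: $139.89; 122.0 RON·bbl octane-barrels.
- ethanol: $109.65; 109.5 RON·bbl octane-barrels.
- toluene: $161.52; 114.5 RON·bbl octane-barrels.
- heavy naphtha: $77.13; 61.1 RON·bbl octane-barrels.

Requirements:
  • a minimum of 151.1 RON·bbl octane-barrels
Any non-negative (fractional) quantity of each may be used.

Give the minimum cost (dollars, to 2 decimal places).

Treat it as an LP. Let x1 = barrels of MTBE, x2 = barrels of ethanol, x3 = barrels of toluene, x4 = barrels of heavy naphtha.
Minimize 139.89x1 + 109.65x2 + 161.52x3 + 77.13x4 subject to:
  122x1 + 109.5x2 + 114.5x3 + 61.1x4 ≥ 151.1   (octane-barrels)
  x1, x2, x3, x4 ≥ 0.
At the optimum only ethanol is positive (MTBE, toluene, heavy naphtha = 0). There the octane-barrels constraint is tight.
Optimal quantities: ethanol = 1.3799 barrels.
Total cost: 109.65·1.3799 = 151.3060.

$151.31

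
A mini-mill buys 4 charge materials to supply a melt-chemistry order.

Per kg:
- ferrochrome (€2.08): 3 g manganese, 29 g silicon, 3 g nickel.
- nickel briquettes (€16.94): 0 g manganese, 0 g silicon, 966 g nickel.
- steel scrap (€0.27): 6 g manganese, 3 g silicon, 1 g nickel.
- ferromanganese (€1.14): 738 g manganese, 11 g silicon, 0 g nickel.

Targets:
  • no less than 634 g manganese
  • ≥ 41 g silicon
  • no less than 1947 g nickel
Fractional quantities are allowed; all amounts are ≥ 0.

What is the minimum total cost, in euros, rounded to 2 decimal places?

€37.33

Let x1 = kg of ferrochrome, x2 = kg of nickel briquettes, x3 = kg of steel scrap, x4 = kg of ferromanganese.
Minimize 2.08x1 + 16.94x2 + 0.27x3 + 1.14x4 subject to:
  3x1 + 6x3 + 738x4 ≥ 634   (manganese)
  29x1 + 3x3 + 11x4 ≥ 41   (silicon)
  3x1 + 966x2 + 1x3 ≥ 1947   (nickel)
  x1, x2, x3, x4 ≥ 0.
At the optimum only ferrochrome, nickel briquettes, ferromanganese are positive (steel scrap = 0). There the manganese, silicon, nickel constraints are tight.
So ferrochrome = 1.0896 kg, nickel briquettes = 2.0121 kg, ferromanganese = 0.85465 kg.
Objective = 2.08·1.0896 + 16.94·2.0121 + 1.14·0.85465 = 37.3256.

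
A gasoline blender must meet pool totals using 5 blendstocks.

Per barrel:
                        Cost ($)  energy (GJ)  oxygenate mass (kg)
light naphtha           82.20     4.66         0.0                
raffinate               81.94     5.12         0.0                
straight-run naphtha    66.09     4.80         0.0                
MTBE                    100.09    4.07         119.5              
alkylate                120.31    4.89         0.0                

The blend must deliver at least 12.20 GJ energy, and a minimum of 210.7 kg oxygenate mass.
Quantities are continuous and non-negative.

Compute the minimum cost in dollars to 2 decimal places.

Let x1 = barrels of light naphtha, x2 = barrels of raffinate, x3 = barrels of straight-run naphtha, x4 = barrels of MTBE, x5 = barrels of alkylate.
Minimize 82.2x1 + 81.94x2 + 66.09x3 + 100.09x4 + 120.31x5 subject to:
  4.66x1 + 5.12x2 + 4.8x3 + 4.07x4 + 4.89x5 ≥ 12.2   (energy)
  119.5x4 ≥ 210.7   (oxygenate mass)
  x1, x2, x3, x4, x5 ≥ 0.
At the optimum only straight-run naphtha, MTBE are positive (light naphtha, raffinate, alkylate = 0). The energy and oxygenate mass requirements are met with equality.
Solving gives x3 = 1.047, x4 = 1.763.
Objective = 66.09·1.047 + 100.09·1.763 = 245.6549.

$245.65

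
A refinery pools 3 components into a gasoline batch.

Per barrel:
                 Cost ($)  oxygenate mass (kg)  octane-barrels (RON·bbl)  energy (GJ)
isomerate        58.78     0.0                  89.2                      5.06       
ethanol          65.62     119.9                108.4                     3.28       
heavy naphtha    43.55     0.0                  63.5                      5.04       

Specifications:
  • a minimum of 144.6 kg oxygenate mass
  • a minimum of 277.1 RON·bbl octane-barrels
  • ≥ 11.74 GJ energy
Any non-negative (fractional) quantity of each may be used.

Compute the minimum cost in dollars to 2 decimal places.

Treat it as an LP. Let x1 = barrels of isomerate, x2 = barrels of ethanol, x3 = barrels of heavy naphtha.
Minimize 58.78x1 + 65.62x2 + 43.55x3 subject to:
  119.9x2 ≥ 144.6   (oxygenate mass)
  89.2x1 + 108.4x2 + 63.5x3 ≥ 277.1   (octane-barrels)
  5.06x1 + 3.28x2 + 5.04x3 ≥ 11.74   (energy)
  x1, x2, x3 ≥ 0.
The minimum-cost mix takes nothing from isomerate — only ethanol, heavy naphtha. The octane-barrels and energy requirements are met with equality.
Solving gives x2 = 1.926, x3 = 1.076.
Hence cost = 65.62·1.926 + 43.55·1.076 = $173.2439.

$173.24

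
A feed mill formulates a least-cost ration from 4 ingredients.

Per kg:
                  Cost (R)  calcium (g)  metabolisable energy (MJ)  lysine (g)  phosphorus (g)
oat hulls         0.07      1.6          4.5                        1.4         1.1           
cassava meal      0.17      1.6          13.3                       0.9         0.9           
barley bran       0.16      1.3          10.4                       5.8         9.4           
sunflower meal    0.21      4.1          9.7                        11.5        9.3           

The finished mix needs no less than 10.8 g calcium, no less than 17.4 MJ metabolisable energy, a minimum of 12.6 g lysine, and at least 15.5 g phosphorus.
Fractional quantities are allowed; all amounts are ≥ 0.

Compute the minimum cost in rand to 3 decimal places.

R0.511

Let x1 = kg of oat hulls, x2 = kg of cassava meal, x3 = kg of barley bran, x4 = kg of sunflower meal.
Minimize 0.07x1 + 0.17x2 + 0.16x3 + 0.21x4 subject to:
  1.6x1 + 1.6x2 + 1.3x3 + 4.1x4 ≥ 10.8   (calcium)
  4.5x1 + 13.3x2 + 10.4x3 + 9.7x4 ≥ 17.4   (metabolisable energy)
  1.4x1 + 0.9x2 + 5.8x3 + 11.5x4 ≥ 12.6   (lysine)
  1.1x1 + 0.9x2 + 9.4x3 + 9.3x4 ≥ 15.5   (phosphorus)
  x1, x2, x3, x4 ≥ 0.
The cheapest feasible vertex uses only oat hulls, sunflower meal; cassava meal, barley bran are not used. The calcium and phosphorus requirements are met with equality.
Optimal quantities: oat hulls = 3.557 kg, sunflower meal = 1.246 kg.
Hence cost = 0.07·3.557 + 0.21·1.246 = R0.51065.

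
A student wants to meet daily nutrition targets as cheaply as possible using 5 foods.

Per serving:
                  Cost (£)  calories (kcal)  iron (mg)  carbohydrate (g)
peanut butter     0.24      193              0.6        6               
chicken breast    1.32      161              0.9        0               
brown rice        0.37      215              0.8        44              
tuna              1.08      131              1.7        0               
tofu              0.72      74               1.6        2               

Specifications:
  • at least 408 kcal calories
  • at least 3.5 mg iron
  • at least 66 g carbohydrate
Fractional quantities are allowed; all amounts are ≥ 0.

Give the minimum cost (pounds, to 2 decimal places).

£1.44

Let x1 = servings of peanut butter, x2 = servings of chicken breast, x3 = servings of brown rice, x4 = servings of tuna, x5 = servings of tofu.
Minimise 0.24x1 + 1.32x2 + 0.37x3 + 1.08x4 + 0.72x5 with:
  193x1 + 161x2 + 215x3 + 131x4 + 74x5 ≥ 408   (calories)
  0.6x1 + 0.9x2 + 0.8x3 + 1.7x4 + 1.6x5 ≥ 3.5   (iron)
  6x1 + 44x3 + 2x5 ≥ 66   (carbohydrate)
  x1, x2, x3, x4, x5 ≥ 0.
The optimal basis is {peanut butter, brown rice}; chicken breast, tuna, tofu drop out. Binding constraints: iron and carbohydrate.
So peanut butter = 4.685 servings, brown rice = 0.8611 servings.
Cost = 0.24·4.685 + 0.37·0.8611 = 1.4430.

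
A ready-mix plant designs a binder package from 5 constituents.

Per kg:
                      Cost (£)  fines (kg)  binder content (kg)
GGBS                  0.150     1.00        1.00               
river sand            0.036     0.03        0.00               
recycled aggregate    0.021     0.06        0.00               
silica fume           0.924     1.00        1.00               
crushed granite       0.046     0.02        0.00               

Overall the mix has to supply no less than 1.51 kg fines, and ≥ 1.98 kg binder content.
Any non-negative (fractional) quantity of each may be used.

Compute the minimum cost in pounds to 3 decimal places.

£0.297

This is a linear program. Let x1 = kg of GGBS, x2 = kg of river sand, x3 = kg of recycled aggregate, x4 = kg of silica fume, x5 = kg of crushed granite.
min 0.15x1 + 0.036x2 + 0.021x3 + 0.924x4 + 0.046x5 subject to:
  1x1 + 0.03x2 + 0.06x3 + 1x4 + 0.02x5 ≥ 1.51   (fines)
  1x1 + 1x4 ≥ 1.98   (binder content)
  x1, x2, x3, x4, x5 ≥ 0.
At the optimum only GGBS is positive (river sand, recycled aggregate, silica fume, crushed granite = 0). The binder content requirement is met with equality.
That vertex is x1 = 1.98.
Hence cost = 0.15·1.98 = £0.29700.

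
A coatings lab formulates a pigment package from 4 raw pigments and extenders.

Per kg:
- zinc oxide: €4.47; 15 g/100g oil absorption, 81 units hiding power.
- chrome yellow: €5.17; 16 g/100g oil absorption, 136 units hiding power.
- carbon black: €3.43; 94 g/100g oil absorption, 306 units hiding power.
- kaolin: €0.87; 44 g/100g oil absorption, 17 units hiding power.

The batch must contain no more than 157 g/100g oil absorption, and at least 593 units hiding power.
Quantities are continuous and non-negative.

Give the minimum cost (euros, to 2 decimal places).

€10.21

Treat it as an LP. Let x1 = kg of zinc oxide, x2 = kg of chrome yellow, x3 = kg of carbon black, x4 = kg of kaolin.
Minimize 4.47x1 + 5.17x2 + 3.43x3 + 0.87x4 s.t.:
  15x1 + 16x2 + 94x3 + 44x4 ≤ 157   (oil absorption)
  81x1 + 136x2 + 306x3 + 17x4 ≥ 593   (hiding power)
  x1, x2, x3, x4 ≥ 0.
The minimum-cost mix takes nothing from zinc oxide, kaolin — only chrome yellow, carbon black. There the oil absorption and hiding power constraints are tight.
So chrome yellow = 0.9762 kg, carbon black = 1.504 kg.
Cost = 5.17·0.9762 + 3.43·1.504 = 10.2057.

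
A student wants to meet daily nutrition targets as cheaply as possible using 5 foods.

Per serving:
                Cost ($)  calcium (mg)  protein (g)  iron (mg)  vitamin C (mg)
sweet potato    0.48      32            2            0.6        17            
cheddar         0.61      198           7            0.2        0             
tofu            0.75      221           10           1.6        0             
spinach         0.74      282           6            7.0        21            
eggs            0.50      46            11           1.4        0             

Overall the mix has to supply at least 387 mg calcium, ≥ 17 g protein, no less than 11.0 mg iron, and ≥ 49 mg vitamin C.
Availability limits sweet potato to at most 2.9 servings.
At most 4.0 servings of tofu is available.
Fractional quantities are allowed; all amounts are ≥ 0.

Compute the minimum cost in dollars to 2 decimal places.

This is a linear program. Let x1 = servings of sweet potato, x2 = servings of cheddar, x3 = servings of tofu, x4 = servings of spinach, x5 = servings of eggs.
Minimise 0.48x1 + 0.61x2 + 0.75x3 + 0.74x4 + 0.5x5 s.t.:
  32x1 + 198x2 + 221x3 + 282x4 + 46x5 ≥ 387   (calcium)
  2x1 + 7x2 + 10x3 + 6x4 + 11x5 ≥ 17   (protein)
  0.6x1 + 0.2x2 + 1.6x3 + 7x4 + 1.4x5 ≥ 11   (iron)
  17x1 + 21x4 ≥ 49   (vitamin C)
  x1 ≤ 2.9
  x3 ≤ 4
  x1, x2, x3, x4, x5 ≥ 0.
The minimum-cost mix takes nothing from sweet potato, cheddar, tofu — only spinach, eggs. There the protein and vitamin C constraints are tight.
Solving gives x4 = 2.333, x5 = 0.2727.
Cost = 0.74·2.333 + 0.5·0.2727 = 1.8628.

$1.86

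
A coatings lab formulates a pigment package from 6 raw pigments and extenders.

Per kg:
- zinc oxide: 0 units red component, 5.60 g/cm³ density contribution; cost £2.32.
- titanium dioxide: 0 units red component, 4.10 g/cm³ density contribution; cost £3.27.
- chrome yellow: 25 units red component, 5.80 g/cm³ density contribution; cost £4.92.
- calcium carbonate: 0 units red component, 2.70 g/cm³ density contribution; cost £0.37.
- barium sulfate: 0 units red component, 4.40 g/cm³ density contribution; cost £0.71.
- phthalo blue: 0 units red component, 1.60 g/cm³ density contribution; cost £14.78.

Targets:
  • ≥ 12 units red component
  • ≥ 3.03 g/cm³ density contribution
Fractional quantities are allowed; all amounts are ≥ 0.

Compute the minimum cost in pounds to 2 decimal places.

£2.40

Set it up as a linear program. Let x1 = kg of zinc oxide, x2 = kg of titanium dioxide, x3 = kg of chrome yellow, x4 = kg of calcium carbonate, x5 = kg of barium sulfate, x6 = kg of phthalo blue.
min 2.32x1 + 3.27x2 + 4.92x3 + 0.37x4 + 0.71x5 + 14.78x6 s.t.:
  25x3 ≥ 12   (red component)
  5.6x1 + 4.1x2 + 5.8x3 + 2.7x4 + 4.4x5 + 1.6x6 ≥ 3.03   (density contribution)
  x1, x2, x3, x4, x5, x6 ≥ 0.
At the optimum only chrome yellow, calcium carbonate are positive (zinc oxide, titanium dioxide, barium sulfate, phthalo blue = 0). Binding constraints: red component and density contribution.
That vertex is x3 = 0.48, x4 = 0.09111.
Objective = 4.92·0.48 + 0.37·0.09111 = 2.3953.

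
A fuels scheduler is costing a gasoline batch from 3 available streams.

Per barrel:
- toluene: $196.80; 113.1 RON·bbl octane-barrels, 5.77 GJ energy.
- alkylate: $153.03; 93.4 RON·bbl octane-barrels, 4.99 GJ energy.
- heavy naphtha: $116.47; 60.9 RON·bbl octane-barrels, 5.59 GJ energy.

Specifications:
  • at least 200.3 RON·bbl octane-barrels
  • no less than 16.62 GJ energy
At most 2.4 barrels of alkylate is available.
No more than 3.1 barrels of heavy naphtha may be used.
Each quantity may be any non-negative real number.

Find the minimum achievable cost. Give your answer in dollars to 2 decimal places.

$370.46

Let x1 = barrels of toluene, x2 = barrels of alkylate, x3 = barrels of heavy naphtha.
Minimise 196.8x1 + 153.03x2 + 116.47x3 with:
  113.1x1 + 93.4x2 + 60.9x3 ≥ 200.3   (octane-barrels)
  5.77x1 + 4.99x2 + 5.59x3 ≥ 16.62   (energy)
  x2 ≤ 2.4
  x3 ≤ 3.1
  x1, x2, x3 ≥ 0.
The cheapest feasible vertex uses only alkylate, heavy naphtha; toluene is not used. The octane-barrels and energy requirements are met with equality.
Solving gives x2 = 0.49272, x3 = 2.53333.
Total cost: 153.03·0.49272 + 116.47·2.53333 = 370.4579.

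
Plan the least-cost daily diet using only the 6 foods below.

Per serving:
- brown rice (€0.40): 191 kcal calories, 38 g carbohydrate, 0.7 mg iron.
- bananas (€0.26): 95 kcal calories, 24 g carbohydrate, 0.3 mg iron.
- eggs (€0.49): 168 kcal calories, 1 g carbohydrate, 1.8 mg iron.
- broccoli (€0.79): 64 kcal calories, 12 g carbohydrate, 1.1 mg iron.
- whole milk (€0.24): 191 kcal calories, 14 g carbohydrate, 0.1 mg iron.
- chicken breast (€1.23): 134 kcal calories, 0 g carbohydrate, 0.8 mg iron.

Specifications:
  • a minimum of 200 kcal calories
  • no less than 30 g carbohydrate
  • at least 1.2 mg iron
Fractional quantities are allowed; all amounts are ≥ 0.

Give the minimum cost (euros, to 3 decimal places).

€0.490

This is a linear program. Let x1 = servings of brown rice, x2 = servings of bananas, x3 = servings of eggs, x4 = servings of broccoli, x5 = servings of whole milk, x6 = servings of chicken breast.
Minimise 0.4x1 + 0.26x2 + 0.49x3 + 0.79x4 + 0.24x5 + 1.23x6 s.t.:
  191x1 + 95x2 + 168x3 + 64x4 + 191x5 + 134x6 ≥ 200   (calories)
  38x1 + 24x2 + 1x3 + 12x4 + 14x5 ≥ 30   (carbohydrate)
  0.7x1 + 0.3x2 + 1.8x3 + 1.1x4 + 0.1x5 + 0.8x6 ≥ 1.2   (iron)
  x1, x2, x3, x4, x5, x6 ≥ 0.
The minimum-cost mix takes nothing from bananas, broccoli, whole milk, chicken breast — only brown rice, eggs. There the carbohydrate and iron constraints are tight.
So brown rice = 0.7799 servings, eggs = 0.3634 servings.
Cost = 0.4·0.7799 + 0.49·0.3634 = 0.49003.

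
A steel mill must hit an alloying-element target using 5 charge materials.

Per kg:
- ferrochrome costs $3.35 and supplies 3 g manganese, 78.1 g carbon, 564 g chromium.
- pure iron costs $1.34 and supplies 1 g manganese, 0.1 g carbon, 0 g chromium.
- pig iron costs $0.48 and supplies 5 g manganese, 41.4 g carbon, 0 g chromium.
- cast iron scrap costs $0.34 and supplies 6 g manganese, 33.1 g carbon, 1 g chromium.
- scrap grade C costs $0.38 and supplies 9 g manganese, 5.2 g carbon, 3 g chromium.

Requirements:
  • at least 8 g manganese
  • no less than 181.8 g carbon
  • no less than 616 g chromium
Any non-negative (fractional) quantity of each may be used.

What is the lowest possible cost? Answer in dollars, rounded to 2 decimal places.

Let x1 = kg of ferrochrome, x2 = kg of pure iron, x3 = kg of pig iron, x4 = kg of cast iron scrap, x5 = kg of scrap grade C.
Minimize 3.35x1 + 1.34x2 + 0.48x3 + 0.34x4 + 0.38x5 with:
  3x1 + 1x2 + 5x3 + 6x4 + 9x5 ≥ 8   (manganese)
  78.1x1 + 0.1x2 + 41.4x3 + 33.1x4 + 5.2x5 ≥ 181.8   (carbon)
  564x1 + 1x4 + 3x5 ≥ 616   (chromium)
  x1, x2, x3, x4, x5 ≥ 0.
At the optimum only ferrochrome, cast iron scrap are positive (pure iron, pig iron, scrap grade C = 0). Binding constraints: carbon and chromium.
Optimal quantities: ferrochrome = 1.087 kg, cast iron scrap = 2.928 kg.
Objective = 3.35·1.087 + 0.34·2.928 = 4.6370.

$4.64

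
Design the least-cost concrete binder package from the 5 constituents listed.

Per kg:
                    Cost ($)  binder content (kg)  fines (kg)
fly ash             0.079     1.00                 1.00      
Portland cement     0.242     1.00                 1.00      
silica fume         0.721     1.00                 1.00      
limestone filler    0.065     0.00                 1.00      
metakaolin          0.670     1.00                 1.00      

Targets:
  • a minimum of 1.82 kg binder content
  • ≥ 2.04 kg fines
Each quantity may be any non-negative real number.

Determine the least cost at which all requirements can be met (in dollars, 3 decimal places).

$0.158

This is a linear program. Let x1 = kg of fly ash, x2 = kg of Portland cement, x3 = kg of silica fume, x4 = kg of limestone filler, x5 = kg of metakaolin.
Minimize 0.079x1 + 0.242x2 + 0.721x3 + 0.065x4 + 0.67x5 with:
  1x1 + 1x2 + 1x3 + 1x5 ≥ 1.82   (binder content)
  1x1 + 1x2 + 1x3 + 1x4 + 1x5 ≥ 2.04   (fines)
  x1, x2, x3, x4, x5 ≥ 0.
At the optimum only fly ash, limestone filler are positive (Portland cement, silica fume, metakaolin = 0). Binding constraints: binder content and fines.
That vertex is x1 = 1.82, x4 = 0.22.
Hence cost = 0.079·1.82 + 0.065·0.22 = $0.15808.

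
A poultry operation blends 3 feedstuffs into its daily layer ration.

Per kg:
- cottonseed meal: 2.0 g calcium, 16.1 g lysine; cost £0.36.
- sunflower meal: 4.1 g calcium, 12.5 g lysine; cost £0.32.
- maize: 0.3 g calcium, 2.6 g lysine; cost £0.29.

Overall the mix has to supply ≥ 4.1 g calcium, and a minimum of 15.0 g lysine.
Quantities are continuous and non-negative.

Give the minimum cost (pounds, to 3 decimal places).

£0.371

Let x1 = kg of cottonseed meal, x2 = kg of sunflower meal, x3 = kg of maize.
min 0.36x1 + 0.32x2 + 0.29x3 s.t.:
  2x1 + 4.1x2 + 0.3x3 ≥ 4.1   (calcium)
  16.1x1 + 12.5x2 + 2.6x3 ≥ 15   (lysine)
  x1, x2, x3 ≥ 0.
The cheapest feasible vertex uses only cottonseed meal, sunflower meal; maize is not used. There the calcium and lysine constraints are tight.
Optimal quantities: cottonseed meal = 0.2499 kg, sunflower meal = 0.8781 kg.
Objective = 0.36·0.2499 + 0.32·0.8781 = 0.37096.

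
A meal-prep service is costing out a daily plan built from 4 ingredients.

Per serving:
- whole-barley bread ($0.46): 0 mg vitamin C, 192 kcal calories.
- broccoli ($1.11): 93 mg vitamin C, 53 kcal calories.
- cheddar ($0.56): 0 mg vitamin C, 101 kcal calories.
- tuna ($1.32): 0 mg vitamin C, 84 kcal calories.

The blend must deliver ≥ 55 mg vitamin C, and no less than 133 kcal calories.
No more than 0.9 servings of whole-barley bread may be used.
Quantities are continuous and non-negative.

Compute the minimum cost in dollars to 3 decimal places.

$0.900

Treat it as an LP. Let x1 = servings of whole-barley bread, x2 = servings of broccoli, x3 = servings of cheddar, x4 = servings of tuna.
Minimise 0.46x1 + 1.11x2 + 0.56x3 + 1.32x4 with:
  93x2 ≥ 55   (vitamin C)
  192x1 + 53x2 + 101x3 + 84x4 ≥ 133   (calories)
  x1 ≤ 0.9
  x1, x2, x3, x4 ≥ 0.
The minimum-cost mix takes nothing from cheddar, tuna — only whole-barley bread, broccoli. Binding constraints: vitamin C and calories.
Optimal quantities: whole-barley bread = 0.5295 servings, broccoli = 0.5914 servings.
Total cost: 0.46·0.5295 + 1.11·0.5914 = 0.90002.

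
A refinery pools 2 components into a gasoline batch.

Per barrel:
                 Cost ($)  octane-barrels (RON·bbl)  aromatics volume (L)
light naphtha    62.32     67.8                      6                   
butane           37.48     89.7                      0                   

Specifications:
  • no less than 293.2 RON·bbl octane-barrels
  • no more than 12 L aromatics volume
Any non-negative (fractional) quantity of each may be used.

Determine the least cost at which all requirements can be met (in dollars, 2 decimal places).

$122.51

Set it up as a linear program. Let x1 = barrels of light naphtha, x2 = barrels of butane.
Minimise 62.32x1 + 37.48x2 with:
  67.8x1 + 89.7x2 ≥ 293.2   (octane-barrels)
  6x1 ≤ 12   (aromatics volume)
  x1, x2 ≥ 0.
The optimal basis is {butane}; light naphtha drops out. There the octane-barrels constraint is tight.
So butane = 3.2687 barrels.
Objective = 37.48·3.2687 = 122.5109.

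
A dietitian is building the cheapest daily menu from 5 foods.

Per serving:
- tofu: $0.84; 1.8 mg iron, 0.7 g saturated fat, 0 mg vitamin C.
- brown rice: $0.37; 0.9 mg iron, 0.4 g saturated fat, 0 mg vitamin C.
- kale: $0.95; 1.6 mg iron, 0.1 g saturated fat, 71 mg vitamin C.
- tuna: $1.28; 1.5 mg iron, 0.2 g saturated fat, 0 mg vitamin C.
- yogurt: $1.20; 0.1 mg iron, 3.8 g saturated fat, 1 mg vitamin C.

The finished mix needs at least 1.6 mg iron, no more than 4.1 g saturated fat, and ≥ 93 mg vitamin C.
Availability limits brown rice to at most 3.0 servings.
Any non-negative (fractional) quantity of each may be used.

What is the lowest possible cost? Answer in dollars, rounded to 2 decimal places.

Let x1 = servings of tofu, x2 = servings of brown rice, x3 = servings of kale, x4 = servings of tuna, x5 = servings of yogurt.
min 0.84x1 + 0.37x2 + 0.95x3 + 1.28x4 + 1.2x5 with:
  1.8x1 + 0.9x2 + 1.6x3 + 1.5x4 + 0.1x5 ≥ 1.6   (iron)
  0.7x1 + 0.4x2 + 0.1x3 + 0.2x4 + 3.8x5 ≤ 4.1   (saturated fat)
  71x3 + 1x5 ≥ 93   (vitamin C)
  x2 ≤ 3
  x1, x2, x3, x4, x5 ≥ 0.
The minimum-cost mix takes nothing from tofu, brown rice, tuna, yogurt — only kale. There the vitamin C constraint is tight.
Solving gives x3 = 1.31.
Hence cost = 0.95·1.31 = $1.2445.

$1.24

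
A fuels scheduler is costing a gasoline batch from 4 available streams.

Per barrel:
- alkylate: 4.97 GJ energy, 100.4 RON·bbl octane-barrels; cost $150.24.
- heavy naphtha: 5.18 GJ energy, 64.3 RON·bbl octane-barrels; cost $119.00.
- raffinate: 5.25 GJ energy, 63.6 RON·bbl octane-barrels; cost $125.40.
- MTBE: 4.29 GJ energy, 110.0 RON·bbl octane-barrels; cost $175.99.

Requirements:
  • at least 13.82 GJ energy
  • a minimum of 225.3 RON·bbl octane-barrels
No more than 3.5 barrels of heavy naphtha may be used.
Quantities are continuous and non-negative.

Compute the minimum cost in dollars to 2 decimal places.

$367.57

Set it up as a linear program. Let x1 = barrels of alkylate, x2 = barrels of heavy naphtha, x3 = barrels of raffinate, x4 = barrels of MTBE.
Minimise 150.24x1 + 119x2 + 125.4x3 + 175.99x4 subject to:
  4.97x1 + 5.18x2 + 5.25x3 + 4.29x4 ≥ 13.82   (energy)
  100.4x1 + 64.3x2 + 63.6x3 + 110x4 ≥ 225.3   (octane-barrels)
  x2 ≤ 3.5
  x1, x2, x3, x4 ≥ 0.
The minimum-cost mix takes nothing from raffinate, MTBE — only alkylate, heavy naphtha. The energy and octane-barrels requirements are met with equality.
That vertex is x1 = 1.3887, x2 = 1.3356.
Cost = 150.24·1.3887 + 119·1.3356 = 367.5747.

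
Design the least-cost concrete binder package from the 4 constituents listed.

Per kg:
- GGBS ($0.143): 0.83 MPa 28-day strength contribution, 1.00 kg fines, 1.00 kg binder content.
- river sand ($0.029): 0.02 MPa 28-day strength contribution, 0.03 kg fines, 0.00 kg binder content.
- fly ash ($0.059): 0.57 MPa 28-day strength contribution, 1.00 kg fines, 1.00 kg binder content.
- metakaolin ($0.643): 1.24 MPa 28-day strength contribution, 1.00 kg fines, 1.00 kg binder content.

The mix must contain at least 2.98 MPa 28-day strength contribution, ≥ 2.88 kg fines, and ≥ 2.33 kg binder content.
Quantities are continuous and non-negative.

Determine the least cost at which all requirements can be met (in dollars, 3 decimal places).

Let x1 = kg of GGBS, x2 = kg of river sand, x3 = kg of fly ash, x4 = kg of metakaolin.
Minimise 0.143x1 + 0.029x2 + 0.059x3 + 0.643x4 subject to:
  0.83x1 + 0.02x2 + 0.57x3 + 1.24x4 ≥ 2.98   (28-day strength contribution)
  1x1 + 0.03x2 + 1x3 + 1x4 ≥ 2.88   (fines)
  1x1 + 1x3 + 1x4 ≥ 2.33   (binder content)
  x1, x2, x3, x4 ≥ 0.
The cheapest feasible vertex uses only fly ash; GGBS, river sand, metakaolin are not used. Binding constraint: 28-day strength contribution.
Optimal quantities: fly ash = 5.228 kg.
Total cost: 0.059·5.228 = 0.30845.

$0.308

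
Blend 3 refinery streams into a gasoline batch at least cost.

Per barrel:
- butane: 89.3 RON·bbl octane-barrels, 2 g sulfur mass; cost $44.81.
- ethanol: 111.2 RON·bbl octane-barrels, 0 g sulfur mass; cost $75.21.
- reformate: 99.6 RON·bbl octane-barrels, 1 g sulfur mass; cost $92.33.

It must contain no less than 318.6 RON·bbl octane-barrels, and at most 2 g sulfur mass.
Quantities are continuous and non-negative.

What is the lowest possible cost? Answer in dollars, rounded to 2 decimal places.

$199.90

Treat it as an LP. Let x1 = barrels of butane, x2 = barrels of ethanol, x3 = barrels of reformate.
min 44.81x1 + 75.21x2 + 92.33x3 with:
  89.3x1 + 111.2x2 + 99.6x3 ≥ 318.6   (octane-barrels)
  2x1 + 1x3 ≤ 2   (sulfur mass)
  x1, x2, x3 ≥ 0.
At the optimum only butane, ethanol are positive (reformate = 0). The octane-barrels and sulfur mass requirements are met with equality.
Solving gives x1 = 1, x2 = 2.0621.
Hence cost = 44.81·1 + 75.21·2.0621 = $199.9005.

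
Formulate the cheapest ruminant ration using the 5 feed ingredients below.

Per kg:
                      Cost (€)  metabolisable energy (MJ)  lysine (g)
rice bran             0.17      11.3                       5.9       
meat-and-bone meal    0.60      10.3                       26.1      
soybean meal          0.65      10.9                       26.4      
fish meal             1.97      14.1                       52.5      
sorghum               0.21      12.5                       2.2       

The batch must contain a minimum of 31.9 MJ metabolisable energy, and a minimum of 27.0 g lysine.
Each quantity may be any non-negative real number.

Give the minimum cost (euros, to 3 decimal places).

€0.702

Let x1 = kg of rice bran, x2 = kg of meat-and-bone meal, x3 = kg of soybean meal, x4 = kg of fish meal, x5 = kg of sorghum.
Minimise 0.17x1 + 0.6x2 + 0.65x3 + 1.97x4 + 0.21x5 with:
  11.3x1 + 10.3x2 + 10.9x3 + 14.1x4 + 12.5x5 ≥ 31.9   (metabolisable energy)
  5.9x1 + 26.1x2 + 26.4x3 + 52.5x4 + 2.2x5 ≥ 27   (lysine)
  x1, x2, x3, x4, x5 ≥ 0.
The cheapest feasible vertex uses only rice bran, meat-and-bone meal; soybean meal, fish meal, sorghum are not used. Binding constraints: metabolisable energy and lysine.
Optimal quantities: rice bran = 2.368 kg, meat-and-bone meal = 0.4992 kg.
Objective = 0.17·2.368 + 0.6·0.4992 = 0.70208.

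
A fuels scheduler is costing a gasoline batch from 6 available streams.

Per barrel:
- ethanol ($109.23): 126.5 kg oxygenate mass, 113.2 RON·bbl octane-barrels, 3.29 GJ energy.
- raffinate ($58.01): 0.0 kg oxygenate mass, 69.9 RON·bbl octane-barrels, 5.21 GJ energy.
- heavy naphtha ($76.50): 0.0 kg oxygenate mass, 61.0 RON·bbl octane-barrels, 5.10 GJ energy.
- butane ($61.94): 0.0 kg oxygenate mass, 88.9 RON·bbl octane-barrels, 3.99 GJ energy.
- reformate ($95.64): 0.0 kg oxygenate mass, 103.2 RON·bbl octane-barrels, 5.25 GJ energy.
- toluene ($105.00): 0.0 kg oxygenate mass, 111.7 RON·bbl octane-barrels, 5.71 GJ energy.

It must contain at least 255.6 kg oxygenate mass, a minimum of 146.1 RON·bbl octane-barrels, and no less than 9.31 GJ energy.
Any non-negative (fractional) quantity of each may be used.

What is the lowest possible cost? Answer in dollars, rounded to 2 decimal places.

$250.35

Set it up as a linear program. Let x1 = barrels of ethanol, x2 = barrels of raffinate, x3 = barrels of heavy naphtha, x4 = barrels of butane, x5 = barrels of reformate, x6 = barrels of toluene.
min 109.23x1 + 58.01x2 + 76.5x3 + 61.94x4 + 95.64x5 + 105x6 subject to:
  126.5x1 ≥ 255.6   (oxygenate mass)
  113.2x1 + 69.9x2 + 61x3 + 88.9x4 + 103.2x5 + 111.7x6 ≥ 146.1   (octane-barrels)
  3.29x1 + 5.21x2 + 5.1x3 + 3.99x4 + 5.25x5 + 5.71x6 ≥ 9.31   (energy)
  x1, x2, x3, x4, x5, x6 ≥ 0.
The optimal basis is {ethanol, raffinate}; heavy naphtha, butane, reformate, toluene drop out. The oxygenate mass and energy requirements are met with equality.
So ethanol = 2.0206 barrels, raffinate = 0.51101 barrels.
Objective = 109.23·2.0206 + 58.01·0.51101 = 250.3538.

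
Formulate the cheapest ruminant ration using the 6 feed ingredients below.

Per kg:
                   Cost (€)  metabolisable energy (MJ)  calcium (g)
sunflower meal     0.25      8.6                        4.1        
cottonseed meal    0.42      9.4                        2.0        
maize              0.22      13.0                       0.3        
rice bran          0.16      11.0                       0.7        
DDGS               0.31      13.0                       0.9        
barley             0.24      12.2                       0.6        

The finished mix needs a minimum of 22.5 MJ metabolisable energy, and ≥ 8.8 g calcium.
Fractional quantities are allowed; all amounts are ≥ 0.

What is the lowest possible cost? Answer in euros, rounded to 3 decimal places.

Let x1 = kg of sunflower meal, x2 = kg of cottonseed meal, x3 = kg of maize, x4 = kg of rice bran, x5 = kg of DDGS, x6 = kg of barley.
Minimise 0.25x1 + 0.42x2 + 0.22x3 + 0.16x4 + 0.31x5 + 0.24x6 s.t.:
  8.6x1 + 9.4x2 + 13x3 + 11x4 + 13x5 + 12.2x6 ≥ 22.5   (metabolisable energy)
  4.1x1 + 2x2 + 0.3x3 + 0.7x4 + 0.9x5 + 0.6x6 ≥ 8.8   (calcium)
  x1, x2, x3, x4, x5, x6 ≥ 0.
The cheapest feasible vertex uses only sunflower meal, rice bran; cottonseed meal, maize, DDGS, barley are not used. Binding constraints: metabolisable energy and calcium.
Solving gives x1 = 2.074, x4 = 0.424.
Hence cost = 0.25·2.074 + 0.16·0.424 = €0.58634.

€0.586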